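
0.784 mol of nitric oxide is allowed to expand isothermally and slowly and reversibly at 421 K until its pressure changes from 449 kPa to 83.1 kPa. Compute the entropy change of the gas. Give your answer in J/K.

ΔS_gas = 11 J/K

For an isothermal ideal gas ΔS_gas = nR ln(P₁/P₂) = 0.784 × 8.314 × ln(449/83.1) = 11 J/K.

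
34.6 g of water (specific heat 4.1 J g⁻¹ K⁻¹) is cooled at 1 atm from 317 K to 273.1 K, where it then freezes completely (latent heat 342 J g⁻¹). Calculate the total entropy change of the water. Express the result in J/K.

Cooling step: ΔS₁ = m c ln(T_tr/T_i) = 34.6 × 4.1 × ln(273.1/317) = -21.15 J/K.
Phase change: ΔS₂ = −mL/T_tr = −34.6 × 342 / 273.1 = -43.33 J/K.
ΔS_total = (-21.15) + (-43.33) = -64.5 J/K.

ΔS = -64.5 J/K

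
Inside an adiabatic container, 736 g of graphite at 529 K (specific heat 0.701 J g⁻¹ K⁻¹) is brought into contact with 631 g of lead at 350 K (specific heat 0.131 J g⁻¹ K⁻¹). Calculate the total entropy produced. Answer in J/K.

Energy balance: T_f = (m₁c₁T₁ + m₂c₂T₂)/(m₁c₁ + m₂c₂) = 504.28 K.
ΔS₁ = m₁c₁ ln(T_f/T₁) = 515.936 × ln(504.28/529) = -24.69 J/K.
ΔS₂ = m₂c₂ ln(T_f/T₂) = 82.661 × ln(504.28/350) = 30.19 J/K.
ΔS_total = -24.69 + 30.19 = 5.5 J/K.

ΔS_total = 5.5 J/K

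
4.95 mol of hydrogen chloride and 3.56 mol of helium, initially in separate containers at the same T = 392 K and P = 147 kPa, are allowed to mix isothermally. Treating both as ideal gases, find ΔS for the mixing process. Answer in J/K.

ΔS_mix = 48.1 J/K

Mole fractions: x_A = 4.95/8.51 = 0.582, x_B = 0.418.
ΔS_mix = −R(n_A ln x_A + n_B ln x_B) = −8.314 × (4.95 ln 0.582 + 3.56 ln 0.418) = 48.1 J/K.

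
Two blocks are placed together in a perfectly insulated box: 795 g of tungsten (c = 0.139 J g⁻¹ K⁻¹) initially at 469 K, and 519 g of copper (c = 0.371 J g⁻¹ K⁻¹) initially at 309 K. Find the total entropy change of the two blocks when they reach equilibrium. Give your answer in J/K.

ΔS_total = 6.3 J/K

Energy balance: T_f = (m₁c₁T₁ + m₂c₂T₂)/(m₁c₁ + m₂c₂) = 367.34 K.
ΔS₁ = m₁c₁ ln(T_f/T₁) = 110.505 × ln(367.34/469) = -27 J/K.
ΔS₂ = m₂c₂ ln(T_f/T₂) = 192.549 × ln(367.34/309) = 33.3 J/K.
ΔS_total = -27 + 33.3 = 6.3 J/K.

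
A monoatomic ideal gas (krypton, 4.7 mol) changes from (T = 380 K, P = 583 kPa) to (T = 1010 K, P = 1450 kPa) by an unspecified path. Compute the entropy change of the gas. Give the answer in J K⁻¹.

ΔS = 59.9 J/K

ΔS = nC_p ln(T₂/T₁) − nR ln(P₂/P₁), with C_p = 5R/2 = 20.79 J mol⁻¹ K⁻¹ for a monoatomic ideal gas.
ΔS = 4.7 × [20.79 × ln(1010/380) − 8.314 × ln(1450/583)] = 59.9 J/K.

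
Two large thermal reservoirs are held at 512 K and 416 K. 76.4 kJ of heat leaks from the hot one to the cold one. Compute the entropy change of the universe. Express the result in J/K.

ΔS_total = 34.4 J/K

ΔS_hot = −Q/T_H = −76400/512 = -149.22 J/K and ΔS_cold = +Q/T_C = 76400/416 = 183.65 J/K.
ΔS_total = -149.22 + 183.65 = 34.4 J/K, positive as the second law requires.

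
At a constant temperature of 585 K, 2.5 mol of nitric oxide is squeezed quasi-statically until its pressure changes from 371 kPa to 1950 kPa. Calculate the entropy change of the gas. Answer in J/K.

ΔS_gas = -34.5 J/K

For an isothermal ideal gas ΔS_gas = nR ln(P₁/P₂) = 2.5 × 8.314 × ln(371/1950) = -34.5 J/K.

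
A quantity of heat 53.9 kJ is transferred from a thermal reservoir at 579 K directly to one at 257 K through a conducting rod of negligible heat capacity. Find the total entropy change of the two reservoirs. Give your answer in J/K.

ΔS_total = 117 J/K

ΔS_hot = −Q/T_H = −53900/579 = -93.09 J/K and ΔS_cold = +Q/T_C = 53900/257 = 209.7 J/K.
ΔS_total = -93.09 + 209.7 = 117 J/K, positive as the second law requires.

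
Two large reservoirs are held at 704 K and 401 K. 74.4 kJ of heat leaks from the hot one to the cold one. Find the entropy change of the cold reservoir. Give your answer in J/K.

ΔS_cold = 186 J/K

The cold reservoir gains heat Q, so ΔS_cold = +Q/T_C = 74400/401 = 186 J/K.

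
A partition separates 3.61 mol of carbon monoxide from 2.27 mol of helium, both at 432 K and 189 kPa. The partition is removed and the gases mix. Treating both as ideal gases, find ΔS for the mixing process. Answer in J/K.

Mole fractions: x_A = 3.61/5.88 = 0.614, x_B = 0.386.
ΔS_mix = −R(n_A ln x_A + n_B ln x_B) = −8.314 × (3.61 ln 0.614 + 2.27 ln 0.386) = 32.6 J/K.

ΔS_mix = 32.6 J/K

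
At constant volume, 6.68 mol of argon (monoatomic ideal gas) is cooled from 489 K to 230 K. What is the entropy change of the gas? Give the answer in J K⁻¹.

At constant volume, ΔS = nC_V ln(T₂/T₁) with C_V = 3R/2 = 12.47 J mol⁻¹ K⁻¹.
ΔS = 6.68 × 12.47 × ln(230/489) = -62.8 J/K.

ΔS = -62.8 J/K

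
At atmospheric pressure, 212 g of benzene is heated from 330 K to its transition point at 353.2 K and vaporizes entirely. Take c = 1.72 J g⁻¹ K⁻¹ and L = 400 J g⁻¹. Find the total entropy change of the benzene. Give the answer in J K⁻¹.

ΔS = 265 J/K

Warming step: ΔS₁ = m c ln(T_tr/T_i) = 212 × 1.72 × ln(353.2/330) = 24.77 J/K.
Phase change: ΔS₂ = +mL/T_tr = 212 × 400 / 353.2 = 240.1 J/K.
ΔS_total = (24.77) + (240.1) = 265 J/K.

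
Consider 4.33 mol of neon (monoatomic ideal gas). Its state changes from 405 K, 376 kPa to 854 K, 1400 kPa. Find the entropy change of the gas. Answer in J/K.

ΔS = 19.8 J/K

ΔS = nC_p ln(T₂/T₁) − nR ln(P₂/P₁), with C_p = 5R/2 = 20.79 J mol⁻¹ K⁻¹ for a monoatomic ideal gas.
ΔS = 4.33 × [20.79 × ln(854/405) − 8.314 × ln(1400/376)] = 19.8 J/K.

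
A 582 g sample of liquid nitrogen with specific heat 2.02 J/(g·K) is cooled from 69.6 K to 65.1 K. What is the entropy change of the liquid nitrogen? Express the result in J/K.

ΔS = ∫dQ_rev/T = m c ln(T₂/T₁) = 582 × 2.02 × ln(65.1/69.6) = -78.6 J/K.

ΔS = -78.6 J/K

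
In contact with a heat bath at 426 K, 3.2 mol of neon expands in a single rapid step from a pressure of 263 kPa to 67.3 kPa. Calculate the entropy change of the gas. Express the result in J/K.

ΔS_gas = 36.3 J/K

Entropy is a state function, so ΔS_gas depends only on the end states.
For an isothermal ideal gas ΔS_gas = nR ln(P₁/P₂) = 3.2 × 8.314 × ln(263/67.3) = 36.3 J/K.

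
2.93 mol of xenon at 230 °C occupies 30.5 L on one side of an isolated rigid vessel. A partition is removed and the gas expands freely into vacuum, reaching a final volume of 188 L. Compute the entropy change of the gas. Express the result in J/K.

ΔS_gas = 44.3 J/K

For an ideal gas in free expansion Q = 0 and W = 0, so T is unchanged.
Entropy is a state function; using a reversible isothermal path, ΔS_gas = nR ln(V₂/V₁) = 2.93 × 8.314 × ln(188/30.5) = 44.3 J/K.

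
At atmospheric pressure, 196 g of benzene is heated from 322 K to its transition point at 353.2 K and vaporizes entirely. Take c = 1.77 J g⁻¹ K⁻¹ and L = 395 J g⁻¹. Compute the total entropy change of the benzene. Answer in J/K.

Warming step: ΔS₁ = m c ln(T_tr/T_i) = 196 × 1.77 × ln(353.2/322) = 32.08 J/K.
Phase change: ΔS₂ = +mL/T_tr = 196 × 395 / 353.2 = 219.2 J/K.
ΔS_total = (32.08) + (219.2) = 251 J/K.

ΔS = 251 J/K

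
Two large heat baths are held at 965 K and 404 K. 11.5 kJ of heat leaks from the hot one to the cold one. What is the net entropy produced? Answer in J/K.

ΔS_hot = −Q/T_H = −11500/965 = -11.92 J/K and ΔS_cold = +Q/T_C = 11500/404 = 28.47 J/K.
ΔS_total = -11.92 + 28.47 = 16.5 J/K, positive as the second law requires.

ΔS_total = 16.5 J/K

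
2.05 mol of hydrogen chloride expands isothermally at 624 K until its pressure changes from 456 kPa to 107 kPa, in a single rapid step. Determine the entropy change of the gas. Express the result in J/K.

Entropy is a state function, so ΔS_gas depends only on the end states.
For an isothermal ideal gas ΔS_gas = nR ln(P₁/P₂) = 2.05 × 8.314 × ln(456/107) = 24.7 J/K.

ΔS_gas = 24.7 J/K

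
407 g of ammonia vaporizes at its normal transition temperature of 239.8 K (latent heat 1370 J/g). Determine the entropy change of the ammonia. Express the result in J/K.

Heat absorbed by the substance: Q = mL = 407 × 1370 = 557590 J.
At constant T, ΔS = Q_rev/T = 557590 / 239.8 = 2330 J/K.

ΔS = 2330 J/K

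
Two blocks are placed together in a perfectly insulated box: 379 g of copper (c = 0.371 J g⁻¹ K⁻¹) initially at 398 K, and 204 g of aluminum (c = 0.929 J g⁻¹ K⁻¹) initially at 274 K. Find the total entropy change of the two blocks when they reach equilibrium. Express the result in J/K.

Energy balance: T_f = (m₁c₁T₁ + m₂c₂T₂)/(m₁c₁ + m₂c₂) = 326.81 K.
ΔS₁ = m₁c₁ ln(T_f/T₁) = 140.609 × ln(326.81/398) = -27.71 J/K.
ΔS₂ = m₂c₂ ln(T_f/T₂) = 189.516 × ln(326.81/274) = 33.41 J/K.
ΔS_total = -27.71 + 33.41 = 5.7 J/K.

ΔS_total = 5.7 J/K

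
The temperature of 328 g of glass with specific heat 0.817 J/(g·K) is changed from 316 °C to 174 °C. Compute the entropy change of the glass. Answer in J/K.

In kelvin: T₁ = 589.15 K, T₂ = 447.15 K. ΔS = ∫dQ_rev/T = m c ln(T₂/T₁) = 328 × 0.817 × ln(447.15/589.15) = -73.9 J/K.

ΔS = -73.9 J/K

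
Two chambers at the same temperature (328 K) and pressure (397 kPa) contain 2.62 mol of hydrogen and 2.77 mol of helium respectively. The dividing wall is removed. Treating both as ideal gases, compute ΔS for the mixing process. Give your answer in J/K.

ΔS_mix = 31 J/K

Mole fractions: x_A = 2.62/5.39 = 0.486, x_B = 0.514.
ΔS_mix = −R(n_A ln x_A + n_B ln x_B) = −8.314 × (2.62 ln 0.486 + 2.77 ln 0.514) = 31 J/K.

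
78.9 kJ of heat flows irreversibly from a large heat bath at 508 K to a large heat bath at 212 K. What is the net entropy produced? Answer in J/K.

ΔS_total = 217 J/K

ΔS_hot = −Q/T_H = −78900/508 = -155.3 J/K and ΔS_cold = +Q/T_C = 78900/212 = 372.2 J/K.
ΔS_total = -155.3 + 372.2 = 217 J/K, positive as the second law requires.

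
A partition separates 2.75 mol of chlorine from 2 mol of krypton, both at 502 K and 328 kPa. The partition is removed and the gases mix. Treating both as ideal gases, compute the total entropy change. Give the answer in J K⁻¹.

ΔS_mix = 26.9 J/K

Mole fractions: x_A = 2.75/4.75 = 0.579, x_B = 0.421.
ΔS_mix = −R(n_A ln x_A + n_B ln x_B) = −8.314 × (2.75 ln 0.579 + 2 ln 0.421) = 26.9 J/K.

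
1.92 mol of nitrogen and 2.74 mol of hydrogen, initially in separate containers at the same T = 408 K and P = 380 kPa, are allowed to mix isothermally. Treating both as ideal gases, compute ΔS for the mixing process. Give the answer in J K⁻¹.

ΔS_mix = 26.3 J/K

Mole fractions: x_A = 1.92/4.66 = 0.412, x_B = 0.588.
ΔS_mix = −R(n_A ln x_A + n_B ln x_B) = −8.314 × (1.92 ln 0.412 + 2.74 ln 0.588) = 26.3 J/K.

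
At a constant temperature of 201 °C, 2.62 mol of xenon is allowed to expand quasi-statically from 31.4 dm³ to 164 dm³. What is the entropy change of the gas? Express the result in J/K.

For an isothermal ideal gas ΔS_gas = nR ln(V₂/V₁) = 2.62 × 8.314 × ln(164/31.4) = 36 J/K.

ΔS_gas = 36 J/K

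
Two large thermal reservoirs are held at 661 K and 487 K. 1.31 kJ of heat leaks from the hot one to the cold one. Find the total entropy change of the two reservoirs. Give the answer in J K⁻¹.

ΔS_hot = −Q/T_H = −1310/661 = -1.982 J/K and ΔS_cold = +Q/T_C = 1310/487 = 2.69 J/K.
ΔS_total = -1.982 + 2.69 = 0.708 J/K, positive as the second law requires.

ΔS_total = 0.708 J/K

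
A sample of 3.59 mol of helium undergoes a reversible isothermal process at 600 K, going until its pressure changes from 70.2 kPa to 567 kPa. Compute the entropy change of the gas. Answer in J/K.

For an isothermal ideal gas ΔS_gas = nR ln(P₁/P₂) = 3.59 × 8.314 × ln(70.2/567) = -62.4 J/K.

ΔS_gas = -62.4 J/K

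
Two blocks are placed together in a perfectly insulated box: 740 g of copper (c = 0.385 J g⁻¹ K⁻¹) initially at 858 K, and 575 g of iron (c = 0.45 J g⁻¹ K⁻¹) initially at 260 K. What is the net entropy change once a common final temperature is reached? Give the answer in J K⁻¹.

ΔS_total = 89.8 J/K

Energy balance: T_f = (m₁c₁T₁ + m₂c₂T₂)/(m₁c₁ + m₂c₂) = 573.38 K.
ΔS₁ = m₁c₁ ln(T_f/T₁) = 284.9 × ln(573.38/858) = -114.8 J/K.
ΔS₂ = m₂c₂ ln(T_f/T₂) = 258.75 × ln(573.38/260) = 204.6 J/K.
ΔS_total = -114.8 + 204.6 = 89.8 J/K.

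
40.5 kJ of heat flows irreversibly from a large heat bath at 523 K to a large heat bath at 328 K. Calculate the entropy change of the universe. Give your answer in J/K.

ΔS_hot = −Q/T_H = −40500/523 = -77.438 J/K and ΔS_cold = +Q/T_C = 40500/328 = 123.48 J/K.
ΔS_total = -77.438 + 123.48 = 46 J/K, positive as the second law requires.

ΔS_total = 46 J/K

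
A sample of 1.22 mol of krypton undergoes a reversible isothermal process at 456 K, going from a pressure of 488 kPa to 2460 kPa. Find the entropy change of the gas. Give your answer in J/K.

For an isothermal ideal gas ΔS_gas = nR ln(P₁/P₂) = 1.22 × 8.314 × ln(488/2460) = -16.4 J/K.

ΔS_gas = -16.4 J/K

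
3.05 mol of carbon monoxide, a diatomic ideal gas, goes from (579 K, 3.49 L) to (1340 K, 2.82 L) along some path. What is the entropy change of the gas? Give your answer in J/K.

ΔS = 47.8 J/K

Entropy is a state function: ΔS = nC_V ln(T₂/T₁) + nR ln(V₂/V₁), with C_V = 5R/2 = 20.79 J mol⁻¹ K⁻¹ for a diatomic ideal gas.
ΔS = 3.05 × [20.79 × ln(1340/579) + 8.314 × ln(2.82/3.49)] = 47.8 J/K.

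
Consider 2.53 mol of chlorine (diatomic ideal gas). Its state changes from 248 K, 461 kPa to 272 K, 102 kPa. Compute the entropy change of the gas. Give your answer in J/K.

ΔS = 38.5 J/K

ΔS = nC_p ln(T₂/T₁) − nR ln(P₂/P₁), with C_p = 7R/2 = 29.1 J mol⁻¹ K⁻¹ for a diatomic ideal gas.
ΔS = 2.53 × [29.1 × ln(272/248) − 8.314 × ln(102/461)] = 38.5 J/K.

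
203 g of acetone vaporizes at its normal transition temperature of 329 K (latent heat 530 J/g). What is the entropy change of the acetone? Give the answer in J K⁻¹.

ΔS = 327 J/K

Heat absorbed by the substance: Q = mL = 203 × 530 = 107590 J.
At constant T, ΔS = Q_rev/T = 107590 / 329 = 327 J/K.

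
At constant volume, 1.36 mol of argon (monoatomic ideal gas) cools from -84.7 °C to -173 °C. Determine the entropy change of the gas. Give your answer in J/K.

ΔS = -10.7 J/K

In kelvin: T₁ = 188.45 K, T₂ = 100.15 K. At constant volume, ΔS = nC_V ln(T₂/T₁) with C_V = 3R/2 = 12.47 J mol⁻¹ K⁻¹.
ΔS = 1.36 × 12.47 × ln(100.15/188.45) = -10.7 J/K.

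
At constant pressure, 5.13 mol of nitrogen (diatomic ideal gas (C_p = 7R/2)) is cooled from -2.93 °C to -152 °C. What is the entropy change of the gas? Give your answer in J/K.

In kelvin: T₁ = 270.22 K, T₂ = 121.15 K. At constant pressure, ΔS = nC_p ln(T₂/T₁) with C_p = 7R/2 = 29.1 J mol⁻¹ K⁻¹.
ΔS = 5.13 × 29.1 × ln(121.15/270.22) = -120 J/K.

ΔS = -120 J/K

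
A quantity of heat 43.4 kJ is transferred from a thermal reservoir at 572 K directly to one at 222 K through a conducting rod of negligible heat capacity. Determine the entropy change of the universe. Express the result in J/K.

ΔS_total = 120 J/K

ΔS_hot = −Q/T_H = −43400/572 = -75.87 J/K and ΔS_cold = +Q/T_C = 43400/222 = 195.5 J/K.
ΔS_total = -75.87 + 195.5 = 120 J/K, positive as the second law requires.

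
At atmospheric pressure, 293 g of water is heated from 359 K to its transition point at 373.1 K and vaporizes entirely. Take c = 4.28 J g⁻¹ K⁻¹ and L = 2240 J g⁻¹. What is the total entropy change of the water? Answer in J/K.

Warming step: ΔS₁ = m c ln(T_tr/T_i) = 293 × 4.28 × ln(373.1/359) = 48.31 J/K.
Phase change: ΔS₂ = +mL/T_tr = 293 × 2240 / 373.1 = 1759 J/K.
ΔS_total = (48.31) + (1759) = 1810 J/K.

ΔS = 1810 J/K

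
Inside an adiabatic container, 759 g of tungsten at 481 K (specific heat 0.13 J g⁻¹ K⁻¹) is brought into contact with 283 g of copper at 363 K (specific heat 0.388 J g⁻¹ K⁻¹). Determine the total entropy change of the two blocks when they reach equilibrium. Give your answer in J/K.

ΔS_total = 2.06 J/K

Energy balance: T_f = (m₁c₁T₁ + m₂c₂T₂)/(m₁c₁ + m₂c₂) = 418.85 K.
ΔS₁ = m₁c₁ ln(T_f/T₁) = 98.67 × ln(418.85/481) = -13.65 J/K.
ΔS₂ = m₂c₂ ln(T_f/T₂) = 109.804 × ln(418.85/363) = 15.71 J/K.
ΔS_total = -13.65 + 15.71 = 2.06 J/K.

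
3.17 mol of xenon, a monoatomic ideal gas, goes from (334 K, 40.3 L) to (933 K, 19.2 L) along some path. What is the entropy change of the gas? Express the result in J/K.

Entropy is a state function: ΔS = nC_V ln(T₂/T₁) + nR ln(V₂/V₁), with C_V = 3R/2 = 12.47 J mol⁻¹ K⁻¹ for a monoatomic ideal gas.
ΔS = 3.17 × [12.47 × ln(933/334) + 8.314 × ln(19.2/40.3)] = 21.1 J/K.

ΔS = 21.1 J/K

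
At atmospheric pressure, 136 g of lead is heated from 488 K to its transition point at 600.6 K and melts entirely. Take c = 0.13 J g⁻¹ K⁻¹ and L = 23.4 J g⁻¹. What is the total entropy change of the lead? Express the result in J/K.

Warming step: ΔS₁ = m c ln(T_tr/T_i) = 136 × 0.13 × ln(600.6/488) = 3.671 J/K.
Phase change: ΔS₂ = +mL/T_tr = 136 × 23.4 / 600.6 = 5.299 J/K.
ΔS_total = (3.671) + (5.299) = 8.97 J/K.

ΔS = 8.97 J/K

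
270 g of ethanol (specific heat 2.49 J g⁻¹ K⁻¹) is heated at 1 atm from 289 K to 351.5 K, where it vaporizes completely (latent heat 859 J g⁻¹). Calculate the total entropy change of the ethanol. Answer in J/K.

Warming step: ΔS₁ = m c ln(T_tr/T_i) = 270 × 2.49 × ln(351.5/289) = 131.6 J/K.
Phase change: ΔS₂ = +mL/T_tr = 270 × 859 / 351.5 = 659.8 J/K.
ΔS_total = (131.6) + (659.8) = 791 J/K.

ΔS = 791 J/K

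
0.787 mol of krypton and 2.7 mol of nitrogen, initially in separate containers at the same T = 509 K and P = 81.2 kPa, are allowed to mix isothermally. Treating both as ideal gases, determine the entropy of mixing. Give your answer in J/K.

Mole fractions: x_A = 0.787/3.49 = 0.226, x_B = 0.774.
ΔS_mix = −R(n_A ln x_A + n_B ln x_B) = −8.314 × (0.787 ln 0.226 + 2.7 ln 0.774) = 15.5 J/K.

ΔS_mix = 15.5 J/K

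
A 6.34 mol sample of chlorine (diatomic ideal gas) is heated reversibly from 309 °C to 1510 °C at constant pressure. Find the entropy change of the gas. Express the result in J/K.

ΔS = 207 J/K

In kelvin: T₁ = 582.15 K, T₂ = 1783.15 K. At constant pressure, ΔS = nC_p ln(T₂/T₁) with C_p = 7R/2 = 29.1 J mol⁻¹ K⁻¹.
ΔS = 6.34 × 29.1 × ln(1783.15/582.15) = 207 J/K.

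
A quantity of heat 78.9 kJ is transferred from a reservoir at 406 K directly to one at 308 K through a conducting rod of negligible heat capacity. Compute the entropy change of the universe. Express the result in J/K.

ΔS_total = 61.8 J/K

ΔS_hot = −Q/T_H = −78900/406 = -194.33 J/K and ΔS_cold = +Q/T_C = 78900/308 = 256.17 J/K.
ΔS_total = -194.33 + 256.17 = 61.8 J/K, positive as the second law requires.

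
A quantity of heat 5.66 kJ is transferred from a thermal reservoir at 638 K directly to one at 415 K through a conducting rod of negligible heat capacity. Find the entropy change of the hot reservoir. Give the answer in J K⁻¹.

ΔS_hot = -8.87 J/K

The hot reservoir loses heat Q, so ΔS_hot = −Q/T_H = −5660/638 = -8.87 J/K.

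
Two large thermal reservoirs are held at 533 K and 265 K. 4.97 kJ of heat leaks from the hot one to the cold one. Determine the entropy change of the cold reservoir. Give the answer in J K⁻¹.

The cold reservoir gains heat Q, so ΔS_cold = +Q/T_C = 4970/265 = 18.8 J/K.

ΔS_cold = 18.8 J/K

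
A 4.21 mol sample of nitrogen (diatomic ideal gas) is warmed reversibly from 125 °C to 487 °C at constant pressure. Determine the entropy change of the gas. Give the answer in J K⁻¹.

In kelvin: T₁ = 398.15 K, T₂ = 760.15 K. At constant pressure, ΔS = nC_p ln(T₂/T₁) with C_p = 7R/2 = 29.1 J mol⁻¹ K⁻¹.
ΔS = 4.21 × 29.1 × ln(760.15/398.15) = 79.2 J/K.

ΔS = 79.2 J/K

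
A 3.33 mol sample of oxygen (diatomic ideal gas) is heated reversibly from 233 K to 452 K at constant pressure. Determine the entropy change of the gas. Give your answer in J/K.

At constant pressure, ΔS = nC_p ln(T₂/T₁) with C_p = 7R/2 = 29.1 J mol⁻¹ K⁻¹.
ΔS = 3.33 × 29.1 × ln(452/233) = 64.2 J/K.

ΔS = 64.2 J/K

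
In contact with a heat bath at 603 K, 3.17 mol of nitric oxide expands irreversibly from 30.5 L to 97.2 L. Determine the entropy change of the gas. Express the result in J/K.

Entropy is a state function, so ΔS_gas depends only on the end states.
For an isothermal ideal gas ΔS_gas = nR ln(V₂/V₁) = 3.17 × 8.314 × ln(97.2/30.5) = 30.5 J/K.

ΔS_gas = 30.5 J/K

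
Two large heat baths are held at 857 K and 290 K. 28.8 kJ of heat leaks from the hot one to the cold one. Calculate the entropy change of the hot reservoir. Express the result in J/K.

ΔS_hot = -33.6 J/K

The hot reservoir loses heat Q, so ΔS_hot = −Q/T_H = −28800/857 = -33.6 J/K.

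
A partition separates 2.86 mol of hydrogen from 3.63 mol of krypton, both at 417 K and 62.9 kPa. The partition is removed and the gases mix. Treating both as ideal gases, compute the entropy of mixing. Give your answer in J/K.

Mole fractions: x_A = 2.86/6.49 = 0.441, x_B = 0.559.
ΔS_mix = −R(n_A ln x_A + n_B ln x_B) = −8.314 × (2.86 ln 0.441 + 3.63 ln 0.559) = 37 J/K.

ΔS_mix = 37 J/K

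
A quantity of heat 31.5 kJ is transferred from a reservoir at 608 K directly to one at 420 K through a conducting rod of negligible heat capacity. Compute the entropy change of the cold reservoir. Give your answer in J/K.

The cold reservoir gains heat Q, so ΔS_cold = +Q/T_C = 31500/420 = 75 J/K.

ΔS_cold = 75 J/K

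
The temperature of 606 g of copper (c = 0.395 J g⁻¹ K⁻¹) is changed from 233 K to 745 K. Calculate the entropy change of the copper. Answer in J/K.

ΔS = 278 J/K

ΔS = ∫dQ_rev/T = m c ln(T₂/T₁) = 606 × 0.395 × ln(745/233) = 278 J/K.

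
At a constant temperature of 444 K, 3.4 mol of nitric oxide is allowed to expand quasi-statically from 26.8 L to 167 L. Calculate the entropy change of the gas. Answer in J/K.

For an isothermal ideal gas ΔS_gas = nR ln(V₂/V₁) = 3.4 × 8.314 × ln(167/26.8) = 51.7 J/K.

ΔS_gas = 51.7 J/K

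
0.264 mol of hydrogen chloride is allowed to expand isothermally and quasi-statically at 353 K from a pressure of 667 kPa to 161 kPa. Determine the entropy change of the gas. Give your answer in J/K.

ΔS_gas = 3.12 J/K

For an isothermal ideal gas ΔS_gas = nR ln(P₁/P₂) = 0.264 × 8.314 × ln(667/161) = 3.12 J/K.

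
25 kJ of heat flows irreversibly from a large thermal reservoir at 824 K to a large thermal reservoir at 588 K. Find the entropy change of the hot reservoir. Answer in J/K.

ΔS_hot = -30.3 J/K

The hot reservoir loses heat Q, so ΔS_hot = −Q/T_H = −25000/824 = -30.3 J/K.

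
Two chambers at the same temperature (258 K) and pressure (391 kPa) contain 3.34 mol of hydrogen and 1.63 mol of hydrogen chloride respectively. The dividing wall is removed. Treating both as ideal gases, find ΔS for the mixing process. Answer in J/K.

ΔS_mix = 26.1 J/K

Mole fractions: x_A = 3.34/4.97 = 0.672, x_B = 0.328.
ΔS_mix = −R(n_A ln x_A + n_B ln x_B) = −8.314 × (3.34 ln 0.672 + 1.63 ln 0.328) = 26.1 J/K.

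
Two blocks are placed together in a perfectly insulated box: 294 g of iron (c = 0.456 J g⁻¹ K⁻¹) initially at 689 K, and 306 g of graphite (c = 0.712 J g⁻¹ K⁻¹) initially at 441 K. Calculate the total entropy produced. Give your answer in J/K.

Energy balance: T_f = (m₁c₁T₁ + m₂c₂T₂)/(m₁c₁ + m₂c₂) = 535.47 K.
ΔS₁ = m₁c₁ ln(T_f/T₁) = 134.064 × ln(535.47/689) = -33.8 J/K.
ΔS₂ = m₂c₂ ln(T_f/T₂) = 217.872 × ln(535.47/441) = 42.29 J/K.
ΔS_total = -33.8 + 42.29 = 8.49 J/K.

ΔS_total = 8.49 J/K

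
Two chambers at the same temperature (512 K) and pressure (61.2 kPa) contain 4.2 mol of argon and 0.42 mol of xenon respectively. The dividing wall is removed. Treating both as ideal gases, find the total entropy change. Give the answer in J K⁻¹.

ΔS_mix = 11.7 J/K

Mole fractions: x_A = 4.2/4.62 = 0.909, x_B = 0.0909.
ΔS_mix = −R(n_A ln x_A + n_B ln x_B) = −8.314 × (4.2 ln 0.909 + 0.42 ln 0.0909) = 11.7 J/K.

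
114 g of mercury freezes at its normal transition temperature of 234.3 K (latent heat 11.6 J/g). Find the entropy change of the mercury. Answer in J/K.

Heat released by the substance: Q = −mL = −114 × 11.6 = −1322.4 J.
At constant T, ΔS = Q_rev/T = −1322.4 / 234.3 = -5.64 J/K.

ΔS = -5.64 J/K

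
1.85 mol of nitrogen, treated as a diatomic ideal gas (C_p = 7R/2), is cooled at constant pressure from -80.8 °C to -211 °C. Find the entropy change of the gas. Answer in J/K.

ΔS = -60.8 J/K

In kelvin: T₁ = 192.35 K, T₂ = 62.15 K. At constant pressure, ΔS = nC_p ln(T₂/T₁) with C_p = 7R/2 = 29.1 J mol⁻¹ K⁻¹.
ΔS = 1.85 × 29.1 × ln(62.15/192.35) = -60.8 J/K.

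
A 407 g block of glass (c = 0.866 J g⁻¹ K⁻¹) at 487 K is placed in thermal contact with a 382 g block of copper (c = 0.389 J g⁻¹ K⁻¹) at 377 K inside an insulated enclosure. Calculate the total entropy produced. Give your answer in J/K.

ΔS_total = 3.3 J/K

Energy balance: T_f = (m₁c₁T₁ + m₂c₂T₂)/(m₁c₁ + m₂c₂) = 454.38 K.
ΔS₁ = m₁c₁ ln(T_f/T₁) = 352.462 × ln(454.38/487) = -24.44 J/K.
ΔS₂ = m₂c₂ ln(T_f/T₂) = 148.598 × ln(454.38/377) = 27.74 J/K.
ΔS_total = -24.44 + 27.74 = 3.3 J/K.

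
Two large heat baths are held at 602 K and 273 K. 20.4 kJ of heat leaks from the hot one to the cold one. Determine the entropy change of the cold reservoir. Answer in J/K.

ΔS_cold = 74.7 J/K

The cold reservoir gains heat Q, so ΔS_cold = +Q/T_C = 20400/273 = 74.7 J/K.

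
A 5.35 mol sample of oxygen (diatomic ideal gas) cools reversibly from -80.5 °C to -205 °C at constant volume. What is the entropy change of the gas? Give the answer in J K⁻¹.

In kelvin: T₁ = 192.65 K, T₂ = 68.15 K. At constant volume, ΔS = nC_V ln(T₂/T₁) with C_V = 5R/2 = 20.79 J mol⁻¹ K⁻¹.
ΔS = 5.35 × 20.79 × ln(68.15/192.65) = -116 J/K.

ΔS = -116 J/K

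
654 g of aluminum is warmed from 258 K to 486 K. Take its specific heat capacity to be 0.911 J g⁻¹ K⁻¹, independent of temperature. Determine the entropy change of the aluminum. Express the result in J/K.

ΔS = ∫dQ_rev/T = m c ln(T₂/T₁) = 654 × 0.911 × ln(486/258) = 377 J/K.

ΔS = 377 J/K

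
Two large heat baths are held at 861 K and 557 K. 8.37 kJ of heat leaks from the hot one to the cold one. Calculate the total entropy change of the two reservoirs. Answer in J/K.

ΔS_hot = −Q/T_H = −8370/861 = -9.721 J/K and ΔS_cold = +Q/T_C = 8370/557 = 15.03 J/K.
ΔS_total = -9.721 + 15.03 = 5.31 J/K, positive as the second law requires.

ΔS_total = 5.31 J/K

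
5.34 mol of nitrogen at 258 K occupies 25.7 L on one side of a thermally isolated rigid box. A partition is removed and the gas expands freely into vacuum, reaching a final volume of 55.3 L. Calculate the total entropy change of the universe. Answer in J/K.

ΔS_universe = 34 J/K

For an ideal gas in free expansion Q = 0 and W = 0, so T is unchanged.
Entropy is a state function; using a reversible isothermal path, ΔS_gas = nR ln(V₂/V₁) = 5.34 × 8.314 × ln(55.3/25.7) = 34 J/K.
The insulated surroundings exchange no heat, so ΔS_surr = 0 and ΔS_universe = ΔS_gas.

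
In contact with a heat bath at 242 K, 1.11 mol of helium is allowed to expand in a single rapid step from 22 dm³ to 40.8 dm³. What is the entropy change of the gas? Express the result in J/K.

ΔS_gas = 5.7 J/K

Entropy is a state function, so ΔS_gas depends only on the end states.
For an isothermal ideal gas ΔS_gas = nR ln(V₂/V₁) = 1.11 × 8.314 × ln(40.8/22) = 5.7 J/K.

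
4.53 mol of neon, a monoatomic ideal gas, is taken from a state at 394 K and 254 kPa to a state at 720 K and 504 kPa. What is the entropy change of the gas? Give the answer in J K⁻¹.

ΔS = nC_p ln(T₂/T₁) − nR ln(P₂/P₁), with C_p = 5R/2 = 20.79 J mol⁻¹ K⁻¹ for a monoatomic ideal gas.
ΔS = 4.53 × [20.79 × ln(720/394) − 8.314 × ln(504/254)] = 31 J/K.

ΔS = 31 J/K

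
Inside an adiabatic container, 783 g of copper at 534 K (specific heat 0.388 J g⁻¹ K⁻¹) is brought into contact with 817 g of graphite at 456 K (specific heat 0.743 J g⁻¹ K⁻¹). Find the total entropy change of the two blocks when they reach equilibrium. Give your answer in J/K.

Energy balance: T_f = (m₁c₁T₁ + m₂c₂T₂)/(m₁c₁ + m₂c₂) = 482.02 K.
ΔS₁ = m₁c₁ ln(T_f/T₁) = 303.804 × ln(482.02/534) = -31.11 J/K.
ΔS₂ = m₂c₂ ln(T_f/T₂) = 607.031 × ln(482.02/456) = 33.68 J/K.
ΔS_total = -31.11 + 33.68 = 2.57 J/K.

ΔS_total = 2.57 J/K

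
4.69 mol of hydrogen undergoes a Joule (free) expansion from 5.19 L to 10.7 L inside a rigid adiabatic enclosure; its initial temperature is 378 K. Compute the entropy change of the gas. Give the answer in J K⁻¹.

ΔS_gas = 28.2 J/K

For an ideal gas in free expansion Q = 0 and W = 0, so T is unchanged.
Entropy is a state function; using a reversible isothermal path, ΔS_gas = nR ln(V₂/V₁) = 4.69 × 8.314 × ln(10.7/5.19) = 28.2 J/K.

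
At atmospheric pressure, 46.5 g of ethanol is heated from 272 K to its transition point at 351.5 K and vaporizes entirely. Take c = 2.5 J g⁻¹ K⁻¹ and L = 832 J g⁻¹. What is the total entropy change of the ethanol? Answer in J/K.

Warming step: ΔS₁ = m c ln(T_tr/T_i) = 46.5 × 2.5 × ln(351.5/272) = 29.81 J/K.
Phase change: ΔS₂ = +mL/T_tr = 46.5 × 832 / 351.5 = 110.1 J/K.
ΔS_total = (29.81) + (110.1) = 140 J/K.

ΔS = 140 J/K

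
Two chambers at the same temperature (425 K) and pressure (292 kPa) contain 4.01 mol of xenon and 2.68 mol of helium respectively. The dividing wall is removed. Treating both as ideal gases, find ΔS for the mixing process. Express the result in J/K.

Mole fractions: x_A = 4.01/6.69 = 0.599, x_B = 0.401.
ΔS_mix = −R(n_A ln x_A + n_B ln x_B) = −8.314 × (4.01 ln 0.599 + 2.68 ln 0.401) = 37.4 J/K.

ΔS_mix = 37.4 J/K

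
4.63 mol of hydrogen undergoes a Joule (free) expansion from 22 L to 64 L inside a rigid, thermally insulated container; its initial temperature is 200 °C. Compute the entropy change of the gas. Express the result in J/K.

ΔS_gas = 41.1 J/K

No heat is exchanged and no work is done, so the ideal-gas temperature stays constant.
Entropy is a state function; using a reversible isothermal path, ΔS_gas = nR ln(V₂/V₁) = 4.63 × 8.314 × ln(64/22) = 41.1 J/K.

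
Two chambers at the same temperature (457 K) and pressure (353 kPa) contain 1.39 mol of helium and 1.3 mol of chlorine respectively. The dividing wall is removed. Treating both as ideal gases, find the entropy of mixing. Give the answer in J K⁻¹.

Mole fractions: x_A = 1.39/2.69 = 0.517, x_B = 0.483.
ΔS_mix = −R(n_A ln x_A + n_B ln x_B) = −8.314 × (1.39 ln 0.517 + 1.3 ln 0.483) = 15.5 J/K.

ΔS_mix = 15.5 J/K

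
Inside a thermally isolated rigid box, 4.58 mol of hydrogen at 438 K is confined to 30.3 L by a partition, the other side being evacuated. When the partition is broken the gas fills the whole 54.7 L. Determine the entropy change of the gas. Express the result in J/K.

ΔS_gas = 22.5 J/K

For an ideal gas in free expansion Q = 0 and W = 0, so T is unchanged.
Entropy is a state function; using a reversible isothermal path, ΔS_gas = nR ln(V₂/V₁) = 4.58 × 8.314 × ln(54.7/30.3) = 22.5 J/K.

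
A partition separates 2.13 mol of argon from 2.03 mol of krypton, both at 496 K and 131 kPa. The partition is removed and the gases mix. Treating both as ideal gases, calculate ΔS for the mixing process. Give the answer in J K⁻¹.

ΔS_mix = 24 J/K

Mole fractions: x_A = 2.13/4.16 = 0.512, x_B = 0.488.
ΔS_mix = −R(n_A ln x_A + n_B ln x_B) = −8.314 × (2.13 ln 0.512 + 2.03 ln 0.488) = 24 J/K.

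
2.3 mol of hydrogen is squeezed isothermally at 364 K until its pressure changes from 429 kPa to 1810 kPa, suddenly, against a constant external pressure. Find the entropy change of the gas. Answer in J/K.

Entropy is a state function, so ΔS_gas depends only on the end states.
For an isothermal ideal gas ΔS_gas = nR ln(P₁/P₂) = 2.3 × 8.314 × ln(429/1810) = -27.5 J/K.

ΔS_gas = -27.5 J/K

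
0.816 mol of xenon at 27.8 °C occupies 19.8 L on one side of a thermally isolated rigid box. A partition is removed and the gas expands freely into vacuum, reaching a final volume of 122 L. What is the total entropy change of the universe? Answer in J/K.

ΔS_universe = 12.3 J/K

For an ideal gas in free expansion Q = 0 and W = 0, so T is unchanged.
Entropy is a state function; using a reversible isothermal path, ΔS_gas = nR ln(V₂/V₁) = 0.816 × 8.314 × ln(122/19.8) = 12.3 J/K.
The insulated surroundings exchange no heat, so ΔS_surr = 0 and ΔS_universe = ΔS_gas.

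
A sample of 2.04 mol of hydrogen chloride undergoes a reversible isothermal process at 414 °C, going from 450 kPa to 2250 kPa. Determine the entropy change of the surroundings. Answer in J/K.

For an isothermal ideal gas ΔS_gas = nR ln(P₁/P₂) = 2.04 × 8.314 × ln(450/2250) = -27.3 J/K.
The process is reversible, so ΔS_surr = −ΔS_gas = 27.3 J/K and ΔS_universe = 0.

ΔS_surr = 27.3 J/K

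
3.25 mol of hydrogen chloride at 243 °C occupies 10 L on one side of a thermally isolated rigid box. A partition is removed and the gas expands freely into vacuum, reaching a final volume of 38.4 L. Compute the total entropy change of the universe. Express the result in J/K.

No heat is exchanged and no work is done, so the ideal-gas temperature stays constant.
Entropy is a state function; using a reversible isothermal path, ΔS_gas = nR ln(V₂/V₁) = 3.25 × 8.314 × ln(38.4/10) = 36.4 J/K.
The insulated surroundings exchange no heat, so ΔS_surr = 0 and ΔS_universe = ΔS_gas.

ΔS_universe = 36.4 J/K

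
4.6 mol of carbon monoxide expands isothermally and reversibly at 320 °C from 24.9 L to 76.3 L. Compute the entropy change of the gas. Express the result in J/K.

For an isothermal ideal gas ΔS_gas = nR ln(V₂/V₁) = 4.6 × 8.314 × ln(76.3/24.9) = 42.8 J/K.

ΔS_gas = 42.8 J/K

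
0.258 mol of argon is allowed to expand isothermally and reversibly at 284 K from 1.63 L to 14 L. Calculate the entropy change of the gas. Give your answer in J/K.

For an isothermal ideal gas ΔS_gas = nR ln(V₂/V₁) = 0.258 × 8.314 × ln(14/1.63) = 4.61 J/K.

ΔS_gas = 4.61 J/K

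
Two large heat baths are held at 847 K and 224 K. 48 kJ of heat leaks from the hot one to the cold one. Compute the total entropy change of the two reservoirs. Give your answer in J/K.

ΔS_total = 158 J/K

ΔS_hot = −Q/T_H = −48000/847 = -56.67 J/K and ΔS_cold = +Q/T_C = 48000/224 = 214.3 J/K.
ΔS_total = -56.67 + 214.3 = 158 J/K, positive as the second law requires.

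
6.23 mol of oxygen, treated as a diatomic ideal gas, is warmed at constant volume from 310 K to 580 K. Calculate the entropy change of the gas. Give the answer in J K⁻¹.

ΔS = 81.1 J/K

At constant volume, ΔS = nC_V ln(T₂/T₁) with C_V = 5R/2 = 20.79 J mol⁻¹ K⁻¹.
ΔS = 6.23 × 20.79 × ln(580/310) = 81.1 J/K.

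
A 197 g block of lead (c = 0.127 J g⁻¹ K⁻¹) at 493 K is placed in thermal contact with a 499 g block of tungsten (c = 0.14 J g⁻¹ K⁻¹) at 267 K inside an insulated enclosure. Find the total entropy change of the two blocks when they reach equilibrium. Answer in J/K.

ΔS_total = 3.77 J/K

Energy balance: T_f = (m₁c₁T₁ + m₂c₂T₂)/(m₁c₁ + m₂c₂) = 326.59 K.
ΔS₁ = m₁c₁ ln(T_f/T₁) = 25.019 × ln(326.59/493) = -10.3 J/K.
ΔS₂ = m₂c₂ ln(T_f/T₂) = 69.86 × ln(326.59/267) = 14.07 J/K.
ΔS_total = -10.3 + 14.07 = 3.77 J/K.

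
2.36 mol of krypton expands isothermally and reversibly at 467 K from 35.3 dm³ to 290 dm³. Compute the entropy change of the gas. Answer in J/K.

For an isothermal ideal gas ΔS_gas = nR ln(V₂/V₁) = 2.36 × 8.314 × ln(290/35.3) = 41.3 J/K.

ΔS_gas = 41.3 J/K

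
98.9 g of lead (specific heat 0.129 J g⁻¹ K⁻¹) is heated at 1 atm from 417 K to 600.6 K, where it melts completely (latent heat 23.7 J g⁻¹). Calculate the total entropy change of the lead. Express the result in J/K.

ΔS = 8.56 J/K

Warming step: ΔS₁ = m c ln(T_tr/T_i) = 98.9 × 0.129 × ln(600.6/417) = 4.655 J/K.
Phase change: ΔS₂ = +mL/T_tr = 98.9 × 23.7 / 600.6 = 3.903 J/K.
ΔS_total = (4.655) + (3.903) = 8.56 J/K.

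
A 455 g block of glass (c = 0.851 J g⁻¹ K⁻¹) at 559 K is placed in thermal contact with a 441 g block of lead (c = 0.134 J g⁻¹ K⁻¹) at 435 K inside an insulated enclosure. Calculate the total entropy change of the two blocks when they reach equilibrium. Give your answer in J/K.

ΔS_total = 1.52 J/K

Energy balance: T_f = (m₁c₁T₁ + m₂c₂T₂)/(m₁c₁ + m₂c₂) = 542.58 K.
ΔS₁ = m₁c₁ ln(T_f/T₁) = 387.205 × ln(542.58/559) = -11.54 J/K.
ΔS₂ = m₂c₂ ln(T_f/T₂) = 59.094 × ln(542.58/435) = 13.06 J/K.
ΔS_total = -11.54 + 13.06 = 1.52 J/K.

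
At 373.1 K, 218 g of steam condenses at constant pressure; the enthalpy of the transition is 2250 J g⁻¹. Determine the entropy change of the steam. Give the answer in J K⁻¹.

ΔS = -1310 J/K

Heat released by the substance: Q = −mL = −218 × 2250 = −490500 J.
At constant T, ΔS = Q_rev/T = −490500 / 373.1 = -1310 J/K.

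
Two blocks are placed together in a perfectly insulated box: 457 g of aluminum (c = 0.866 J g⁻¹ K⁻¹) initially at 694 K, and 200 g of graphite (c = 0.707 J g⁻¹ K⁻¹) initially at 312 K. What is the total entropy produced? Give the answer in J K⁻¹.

Energy balance: T_f = (m₁c₁T₁ + m₂c₂T₂)/(m₁c₁ + m₂c₂) = 593.44 K.
ΔS₁ = m₁c₁ ln(T_f/T₁) = 395.762 × ln(593.44/694) = -61.95 J/K.
ΔS₂ = m₂c₂ ln(T_f/T₂) = 141.4 × ln(593.44/312) = 90.91 J/K.
ΔS_total = -61.95 + 90.91 = 29 J/K.

ΔS_total = 29 J/K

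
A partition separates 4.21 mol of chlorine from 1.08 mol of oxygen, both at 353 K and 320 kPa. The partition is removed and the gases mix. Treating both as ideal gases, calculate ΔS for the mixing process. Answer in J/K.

Mole fractions: x_A = 4.21/5.29 = 0.796, x_B = 0.204.
ΔS_mix = −R(n_A ln x_A + n_B ln x_B) = −8.314 × (4.21 ln 0.796 + 1.08 ln 0.204) = 22.3 J/K.

ΔS_mix = 22.3 J/K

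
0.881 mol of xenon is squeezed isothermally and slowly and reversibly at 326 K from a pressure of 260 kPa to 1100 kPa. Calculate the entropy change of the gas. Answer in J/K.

ΔS_gas = -10.6 J/K

For an isothermal ideal gas ΔS_gas = nR ln(P₁/P₂) = 0.881 × 8.314 × ln(260/1100) = -10.6 J/K.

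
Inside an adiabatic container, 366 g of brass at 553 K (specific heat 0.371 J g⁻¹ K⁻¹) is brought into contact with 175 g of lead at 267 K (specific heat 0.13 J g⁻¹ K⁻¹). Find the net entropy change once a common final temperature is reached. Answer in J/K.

Energy balance: T_f = (m₁c₁T₁ + m₂c₂T₂)/(m₁c₁ + m₂c₂) = 511.96 K.
ΔS₁ = m₁c₁ ln(T_f/T₁) = 135.786 × ln(511.96/553) = -10.47 J/K.
ΔS₂ = m₂c₂ ln(T_f/T₂) = 22.75 × ln(511.96/267) = 14.81 J/K.
ΔS_total = -10.47 + 14.81 = 4.34 J/K.

ΔS_total = 4.34 J/K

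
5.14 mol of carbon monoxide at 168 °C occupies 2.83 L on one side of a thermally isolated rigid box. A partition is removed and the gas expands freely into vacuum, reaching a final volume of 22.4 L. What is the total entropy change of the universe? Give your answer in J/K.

No heat is exchanged and no work is done, so the ideal-gas temperature stays constant.
Entropy is a state function; using a reversible isothermal path, ΔS_gas = nR ln(V₂/V₁) = 5.14 × 8.314 × ln(22.4/2.83) = 88.4 J/K.
The insulated surroundings exchange no heat, so ΔS_surr = 0 and ΔS_universe = ΔS_gas.

ΔS_universe = 88.4 J/K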